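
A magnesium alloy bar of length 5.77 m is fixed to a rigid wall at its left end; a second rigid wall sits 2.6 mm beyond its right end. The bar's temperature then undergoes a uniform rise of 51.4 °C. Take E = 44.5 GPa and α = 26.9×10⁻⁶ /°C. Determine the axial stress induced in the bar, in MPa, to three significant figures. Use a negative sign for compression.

Free thermal expansion αLΔT = 26.9e-6 · 5770 · 51.4 = 7.978 mm.
The walls engage after the gap closes; constrained expansion = 7.978 − 2.6 = 5.378 mm.
The walls impose strain ε = −(5.378)/5770 = -9.3205e-04; σ = Eε = 44500 · -9.3205e-04 = -41.48 MPa.

-41.5 MPa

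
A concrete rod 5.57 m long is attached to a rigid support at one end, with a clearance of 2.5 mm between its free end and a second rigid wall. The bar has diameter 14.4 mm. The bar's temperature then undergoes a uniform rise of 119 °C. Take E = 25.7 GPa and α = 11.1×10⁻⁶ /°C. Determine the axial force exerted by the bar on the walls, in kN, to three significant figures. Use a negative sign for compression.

-3.65 kN

Free thermal expansion αLΔT = 11.1e-6 · 5570 · 119 = 7.357 mm.
The walls engage after the gap closes; constrained expansion = 7.357 − 2.5 = 4.857 mm.
The walls impose strain ε = −(4.857)/5570 = -8.7207e-04; σ = Eε = 25700 · -8.7207e-04 = -22.41 MPa.
Wall reaction R = σ·A = -22.41·162.9 = -3650 N = -3.65 kN.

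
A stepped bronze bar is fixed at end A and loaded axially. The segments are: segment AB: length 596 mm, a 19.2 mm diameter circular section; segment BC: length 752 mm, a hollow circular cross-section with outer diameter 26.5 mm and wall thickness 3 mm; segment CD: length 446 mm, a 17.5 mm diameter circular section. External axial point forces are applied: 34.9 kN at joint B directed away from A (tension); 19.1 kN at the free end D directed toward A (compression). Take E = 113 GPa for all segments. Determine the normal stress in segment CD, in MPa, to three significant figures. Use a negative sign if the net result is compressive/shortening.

Internal axial forces (sectioning from the free end, tension +): N_CD = -19.1 kN, N_BC = -19.1 kN, N_AB = 15.8 kN.
A_CD = 240.5 mm².
σ_CD = N_CD/A_CD = -19100/240.5 = -79.41 MPa.

-79.4 MPa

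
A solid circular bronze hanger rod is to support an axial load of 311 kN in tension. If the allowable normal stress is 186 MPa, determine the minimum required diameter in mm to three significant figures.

46.1 mm

Required area A ≥ P/σ_allow = 311000/186 = 1672 mm².
For a solid circular section, d ≥ √(4A/π) = 46.14 mm.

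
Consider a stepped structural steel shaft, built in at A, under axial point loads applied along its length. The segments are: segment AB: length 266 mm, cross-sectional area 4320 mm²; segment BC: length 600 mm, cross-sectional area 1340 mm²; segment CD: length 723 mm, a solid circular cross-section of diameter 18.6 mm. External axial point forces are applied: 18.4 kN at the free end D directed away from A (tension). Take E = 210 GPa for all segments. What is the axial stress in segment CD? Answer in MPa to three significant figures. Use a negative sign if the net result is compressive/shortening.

67.7 MPa

Internal axial forces (sectioning from the free end, tension +): N_CD = 18.4 kN, N_BC = 18.4 kN, N_AB = 18.4 kN.
A_CD = 271.7 mm².
σ_CD = N_CD/A_CD = 18400/271.7 = 67.72 MPa.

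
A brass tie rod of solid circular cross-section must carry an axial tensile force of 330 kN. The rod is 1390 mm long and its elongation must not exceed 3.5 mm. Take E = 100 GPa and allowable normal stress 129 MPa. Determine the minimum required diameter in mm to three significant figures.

57.1 mm

Required area A ≥ P/σ_allow = 330000/129 = 2558 mm².
For a solid circular section, d ≥ √(4A/π) = 57.07 mm.
Elongation limit: A ≥ PL/(Eδ_allow) = 330000·1390/(100000·3.5) = 1311 mm² ⇒ d ≥ 40.85 mm.
The stress limit governs.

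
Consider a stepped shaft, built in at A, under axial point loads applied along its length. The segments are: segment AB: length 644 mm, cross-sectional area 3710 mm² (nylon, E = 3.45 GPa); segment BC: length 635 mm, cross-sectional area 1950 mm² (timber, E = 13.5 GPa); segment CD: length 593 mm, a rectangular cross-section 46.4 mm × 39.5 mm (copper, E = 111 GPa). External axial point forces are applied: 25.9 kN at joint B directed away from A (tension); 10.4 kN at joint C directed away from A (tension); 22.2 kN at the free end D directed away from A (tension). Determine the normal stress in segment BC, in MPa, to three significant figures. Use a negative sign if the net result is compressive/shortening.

Internal axial forces (sectioning from the free end, tension +): N_CD = 22.2 kN, N_BC = 32.6 kN, N_AB = 58.5 kN.
σ_BC = N_BC/A_BC = 32600/1950 = 16.72 MPa.

16.7 MPa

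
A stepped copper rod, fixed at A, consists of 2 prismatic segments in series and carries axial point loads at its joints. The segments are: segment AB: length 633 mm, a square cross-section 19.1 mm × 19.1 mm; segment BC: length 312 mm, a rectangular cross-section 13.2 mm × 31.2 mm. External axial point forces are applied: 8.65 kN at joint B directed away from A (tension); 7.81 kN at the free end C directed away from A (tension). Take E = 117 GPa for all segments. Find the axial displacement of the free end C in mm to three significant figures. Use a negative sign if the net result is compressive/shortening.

Internal axial forces (sectioning from the free end, tension +): N_BC = 7.81 kN, N_AB = 16.46 kN.
A_AB = 364.8 mm².
A_BC = 411.8 mm².
δ_AB = 16460·633/(364.8·117000) = 0.2441 mm
δ_BC = 7810·312/(411.8·117000) = 0.05057 mm
δ = Σδ_i = 0.2947 mm.

0.295 mm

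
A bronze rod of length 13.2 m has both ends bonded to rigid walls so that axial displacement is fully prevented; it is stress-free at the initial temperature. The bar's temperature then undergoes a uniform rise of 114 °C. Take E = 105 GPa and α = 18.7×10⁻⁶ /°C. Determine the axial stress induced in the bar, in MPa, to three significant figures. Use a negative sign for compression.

-224 MPa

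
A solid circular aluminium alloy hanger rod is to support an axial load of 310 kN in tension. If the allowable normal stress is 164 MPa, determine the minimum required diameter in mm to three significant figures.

49.1 mm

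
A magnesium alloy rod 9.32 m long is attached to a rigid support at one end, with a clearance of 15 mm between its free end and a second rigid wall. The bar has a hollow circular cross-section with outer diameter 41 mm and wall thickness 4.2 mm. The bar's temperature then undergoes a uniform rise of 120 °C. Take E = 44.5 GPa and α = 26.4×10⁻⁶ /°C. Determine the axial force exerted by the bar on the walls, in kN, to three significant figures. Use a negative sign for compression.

-33.7 kN

Free thermal expansion αLΔT = 26.4e-6 · 9320 · 120 = 29.53 mm.
The walls engage after the gap closes; constrained expansion = 29.53 − 15 = 14.53 mm.
The walls impose strain ε = −(14.53)/9320 = -1.5586e-03; σ = Eε = 44500 · -1.5586e-03 = -69.36 MPa.
Wall reaction R = σ·A = -69.36·485.6 = -33680 N = -33.68 kN.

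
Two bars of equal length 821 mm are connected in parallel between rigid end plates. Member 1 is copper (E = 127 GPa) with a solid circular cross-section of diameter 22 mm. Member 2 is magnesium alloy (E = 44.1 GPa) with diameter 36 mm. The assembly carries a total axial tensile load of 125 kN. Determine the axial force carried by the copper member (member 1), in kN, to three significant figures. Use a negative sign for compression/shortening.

64.8 kN

A_1 = 380.1 mm².
A_2 = 1018 mm².
Equal strain + equilibrium ⇒ each member carries load in proportion to AE: A₁E₁ = 48280000 N, A₂E₂ = 44890000 N, ΣAE = 93170000 N.
F₁ = P·A₁E₁/ΣAE = 125000·48280000/93170000 = 64770 N.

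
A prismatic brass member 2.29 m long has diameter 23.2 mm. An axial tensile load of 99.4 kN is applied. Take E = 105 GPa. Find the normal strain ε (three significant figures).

0.00224

A = 422.7 mm².
σ = N/A = 235.1 MPa; ε = σ/E = 235.1/105000 = 2.239e-03.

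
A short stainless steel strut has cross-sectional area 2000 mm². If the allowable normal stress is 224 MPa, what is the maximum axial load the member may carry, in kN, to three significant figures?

P_max = σ_allow · A = 224 · 2000 = 448000 N = 448 kN.

448 kN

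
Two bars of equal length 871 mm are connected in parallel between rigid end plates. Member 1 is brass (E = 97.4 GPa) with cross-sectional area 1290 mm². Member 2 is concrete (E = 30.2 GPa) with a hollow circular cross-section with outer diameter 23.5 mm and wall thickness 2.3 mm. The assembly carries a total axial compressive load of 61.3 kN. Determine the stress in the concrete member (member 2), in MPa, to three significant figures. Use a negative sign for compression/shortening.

-14.2 MPa

A_2 = 153.2 mm².
Equal strain + equilibrium ⇒ each member carries load in proportion to AE: A₁E₁ = 125600000 N, A₂E₂ = 4626000 N, ΣAE = 130300000 N.
σ₂ = P·E₂/ΣAE = -61300·30200/130300000 = -14.21 MPa.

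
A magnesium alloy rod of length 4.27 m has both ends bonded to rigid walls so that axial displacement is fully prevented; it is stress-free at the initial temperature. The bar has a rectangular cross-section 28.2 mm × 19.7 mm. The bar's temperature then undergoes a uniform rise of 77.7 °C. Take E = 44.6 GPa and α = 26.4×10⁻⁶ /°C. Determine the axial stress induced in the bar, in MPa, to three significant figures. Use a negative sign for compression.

-91.5 MPa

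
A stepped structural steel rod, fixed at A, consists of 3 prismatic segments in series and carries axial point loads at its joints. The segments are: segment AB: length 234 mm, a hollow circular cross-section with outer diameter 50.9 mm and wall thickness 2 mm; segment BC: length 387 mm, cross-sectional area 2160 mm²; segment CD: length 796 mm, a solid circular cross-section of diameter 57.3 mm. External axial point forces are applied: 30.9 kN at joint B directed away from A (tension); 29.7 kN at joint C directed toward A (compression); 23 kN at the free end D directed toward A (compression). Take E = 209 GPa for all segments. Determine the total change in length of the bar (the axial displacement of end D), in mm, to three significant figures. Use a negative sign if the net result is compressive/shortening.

-0.159 mm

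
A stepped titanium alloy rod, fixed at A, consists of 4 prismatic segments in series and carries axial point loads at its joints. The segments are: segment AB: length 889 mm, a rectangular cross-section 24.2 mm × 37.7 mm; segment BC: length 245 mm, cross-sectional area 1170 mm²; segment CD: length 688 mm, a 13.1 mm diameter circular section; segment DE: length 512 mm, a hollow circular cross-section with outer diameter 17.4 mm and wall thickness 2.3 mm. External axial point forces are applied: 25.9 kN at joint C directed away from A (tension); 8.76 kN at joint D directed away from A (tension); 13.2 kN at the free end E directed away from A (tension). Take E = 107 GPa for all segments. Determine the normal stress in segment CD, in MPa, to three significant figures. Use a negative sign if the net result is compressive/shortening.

163 MPa

Internal axial forces (sectioning from the free end, tension +): N_DE = 13.2 kN, N_CD = 21.96 kN, N_BC = 47.86 kN, N_AB = 47.86 kN.
A_CD = 134.8 mm².
σ_CD = N_CD/A_CD = 21960/134.8 = 162.9 MPa.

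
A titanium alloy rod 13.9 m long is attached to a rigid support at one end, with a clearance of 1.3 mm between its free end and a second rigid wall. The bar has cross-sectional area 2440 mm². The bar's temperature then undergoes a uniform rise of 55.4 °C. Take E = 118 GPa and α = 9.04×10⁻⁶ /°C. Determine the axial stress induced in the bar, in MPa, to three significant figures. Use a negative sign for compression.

Free thermal expansion αLΔT = 9.04e-6 · 13900 · 55.4 = 6.961 mm.
The walls engage after the gap closes; constrained expansion = 6.961 − 1.3 = 5.661 mm.
The walls impose strain ε = −(5.661)/13900 = -4.0729e-04; σ = Eε = 118000 · -4.0729e-04 = -48.06 MPa.

-48.1 MPa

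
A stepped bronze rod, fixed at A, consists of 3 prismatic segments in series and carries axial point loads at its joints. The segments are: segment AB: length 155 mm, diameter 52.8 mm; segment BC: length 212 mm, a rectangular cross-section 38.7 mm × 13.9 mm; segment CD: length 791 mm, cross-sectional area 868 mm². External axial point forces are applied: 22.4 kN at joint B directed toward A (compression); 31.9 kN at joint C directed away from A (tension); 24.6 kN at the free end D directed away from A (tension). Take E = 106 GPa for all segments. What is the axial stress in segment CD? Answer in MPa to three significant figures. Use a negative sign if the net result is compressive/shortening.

Internal axial forces (sectioning from the free end, tension +): N_CD = 24.6 kN, N_BC = 56.5 kN, N_AB = 34.1 kN.
σ_CD = N_CD/A_CD = 24600/868 = 28.34 MPa.

28.3 MPa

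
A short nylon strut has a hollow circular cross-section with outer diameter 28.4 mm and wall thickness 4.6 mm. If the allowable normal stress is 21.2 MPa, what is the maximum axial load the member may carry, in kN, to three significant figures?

A = 343.9 mm².
P_max = σ_allow · A = 21.2 · 343.9 = 7292 N = 7.292 kN.

7.29 kN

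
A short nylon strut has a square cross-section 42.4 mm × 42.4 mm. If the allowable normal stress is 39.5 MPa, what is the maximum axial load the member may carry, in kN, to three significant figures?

71.0 kN

A = 1798 mm².
P_max = σ_allow · A = 39.5 · 1798 = 71010 N = 71.01 kN.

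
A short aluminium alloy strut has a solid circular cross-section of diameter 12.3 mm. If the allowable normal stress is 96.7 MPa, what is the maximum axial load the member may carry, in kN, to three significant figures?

11.5 kN

A = 118.8 mm².
P_max = σ_allow · A = 96.7 · 118.8 = 11490 N = 11.49 kN.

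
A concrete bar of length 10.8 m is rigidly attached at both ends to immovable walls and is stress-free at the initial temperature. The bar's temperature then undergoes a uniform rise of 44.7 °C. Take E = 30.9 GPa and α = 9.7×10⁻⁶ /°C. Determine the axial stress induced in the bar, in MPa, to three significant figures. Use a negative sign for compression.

Free thermal expansion αLΔT = 9.7e-6 · 10800 · 44.7 = 4.683 mm.
The walls impose strain ε = −(4.683)/10800 = -4.3359e-04; σ = Eε = 30900 · -4.3359e-04 = -13.4 MPa.

-13.4 MPa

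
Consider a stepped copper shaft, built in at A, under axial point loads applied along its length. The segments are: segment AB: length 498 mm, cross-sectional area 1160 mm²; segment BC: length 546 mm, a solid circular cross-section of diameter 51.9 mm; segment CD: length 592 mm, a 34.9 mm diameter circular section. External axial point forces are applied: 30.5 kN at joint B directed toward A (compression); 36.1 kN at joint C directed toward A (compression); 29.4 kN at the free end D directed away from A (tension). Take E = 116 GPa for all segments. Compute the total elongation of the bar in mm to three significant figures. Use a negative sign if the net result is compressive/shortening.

0.00426 mm

Internal axial forces (sectioning from the free end, tension +): N_CD = 29.4 kN, N_BC = -6.7 kN, N_AB = -37.2 kN.
A_BC = 2116 mm².
A_CD = 956.6 mm².
δ_AB = -37200·498/(1160·116000) = -0.1377 mm
δ_BC = -6700·546/(2116·116000) = -0.01491 mm
δ_CD = 29400·592/(956.6·116000) = 0.1568 mm
δ = Σδ_i = 0.004263 mm.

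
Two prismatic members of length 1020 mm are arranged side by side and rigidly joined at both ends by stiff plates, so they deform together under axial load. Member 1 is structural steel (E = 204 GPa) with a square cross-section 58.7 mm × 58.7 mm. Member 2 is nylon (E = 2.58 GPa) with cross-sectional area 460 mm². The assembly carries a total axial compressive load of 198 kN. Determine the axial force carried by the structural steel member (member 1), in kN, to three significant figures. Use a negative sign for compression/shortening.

A_1 = 3446 mm².
Equal strain + equilibrium ⇒ each member carries load in proportion to AE: A₁E₁ = 702900000 N, A₂E₂ = 1187000 N, ΣAE = 704100000 N.
F₁ = P·A₁E₁/ΣAE = -198000·702900000/704100000 = -197700 N.

-198 kN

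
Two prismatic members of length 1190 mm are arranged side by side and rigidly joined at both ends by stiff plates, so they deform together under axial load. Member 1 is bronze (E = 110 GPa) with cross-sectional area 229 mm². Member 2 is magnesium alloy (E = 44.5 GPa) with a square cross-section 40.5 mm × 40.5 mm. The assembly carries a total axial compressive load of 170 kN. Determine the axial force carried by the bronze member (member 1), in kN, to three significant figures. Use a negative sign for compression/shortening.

-43.6 kN

A_2 = 1640 mm².
Equal strain + equilibrium ⇒ each member carries load in proportion to AE: A₁E₁ = 25190000 N, A₂E₂ = 72990000 N, ΣAE = 98180000 N.
F₁ = P·A₁E₁/ΣAE = -170000·25190000/98180000 = -43620 N.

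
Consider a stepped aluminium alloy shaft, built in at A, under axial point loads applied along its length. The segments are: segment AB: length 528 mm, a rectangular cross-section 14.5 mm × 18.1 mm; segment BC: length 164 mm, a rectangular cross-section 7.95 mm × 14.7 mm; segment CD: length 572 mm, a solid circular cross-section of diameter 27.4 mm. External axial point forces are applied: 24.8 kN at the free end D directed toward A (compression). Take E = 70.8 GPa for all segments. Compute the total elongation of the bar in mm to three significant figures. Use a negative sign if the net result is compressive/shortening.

-1.54 mm

Internal axial forces (sectioning from the free end, tension +): N_CD = -24.8 kN, N_BC = -24.8 kN, N_AB = -24.8 kN.
A_AB = 262.5 mm².
A_BC = 116.9 mm².
A_CD = 589.6 mm².
δ_AB = -24800·528/(262.5·70800) = -0.7047 mm
δ_BC = -24800·164/(116.9·70800) = -0.4916 mm
δ_CD = -24800·572/(589.6·70800) = -0.3398 mm
δ = Σδ_i = -1.536 mm.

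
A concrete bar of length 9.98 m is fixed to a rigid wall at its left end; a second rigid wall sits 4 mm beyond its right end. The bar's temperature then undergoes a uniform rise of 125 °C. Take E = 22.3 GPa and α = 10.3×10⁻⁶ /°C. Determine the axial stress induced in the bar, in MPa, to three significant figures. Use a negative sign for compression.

-19.8 MPa

Free thermal expansion αLΔT = 10.3e-6 · 9980 · 125 = 12.85 mm.
The walls engage after the gap closes; constrained expansion = 12.85 − 4 = 8.849 mm.
The walls impose strain ε = −(8.849)/9980 = -8.8670e-04; σ = Eε = 22300 · -8.8670e-04 = -19.77 MPa.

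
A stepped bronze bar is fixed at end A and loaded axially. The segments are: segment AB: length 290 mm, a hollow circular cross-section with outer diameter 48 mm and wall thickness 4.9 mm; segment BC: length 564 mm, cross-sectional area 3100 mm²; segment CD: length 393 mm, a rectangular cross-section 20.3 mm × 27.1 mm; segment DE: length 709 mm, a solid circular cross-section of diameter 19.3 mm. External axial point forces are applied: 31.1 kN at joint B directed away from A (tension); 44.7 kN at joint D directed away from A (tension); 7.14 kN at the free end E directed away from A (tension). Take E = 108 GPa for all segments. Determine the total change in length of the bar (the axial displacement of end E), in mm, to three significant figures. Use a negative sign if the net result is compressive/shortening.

Internal axial forces (sectioning from the free end, tension +): N_DE = 7.14 kN, N_CD = 51.84 kN, N_BC = 51.84 kN, N_AB = 82.94 kN.
A_AB = 663.5 mm².
A_CD = 550.1 mm².
A_DE = 292.6 mm².
δ_AB = 82940·290/(663.5·108000) = 0.3357 mm
δ_BC = 51840·564/(3100·108000) = 0.08733 mm
δ_CD = 51840·393/(550.1·108000) = 0.3429 mm
δ_DE = 7140·709/(292.6·108000) = 0.1602 mm
δ = Σδ_i = 0.9261 mm.

0.926 mm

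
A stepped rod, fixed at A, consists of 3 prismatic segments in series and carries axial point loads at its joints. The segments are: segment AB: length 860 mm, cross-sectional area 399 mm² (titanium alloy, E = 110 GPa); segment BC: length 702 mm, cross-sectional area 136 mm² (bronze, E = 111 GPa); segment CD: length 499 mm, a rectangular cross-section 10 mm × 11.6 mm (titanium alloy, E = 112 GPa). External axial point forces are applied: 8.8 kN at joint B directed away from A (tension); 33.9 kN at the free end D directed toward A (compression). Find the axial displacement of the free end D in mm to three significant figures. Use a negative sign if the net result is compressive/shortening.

Internal axial forces (sectioning from the free end, tension +): N_CD = -33.9 kN, N_BC = -33.9 kN, N_AB = -25.1 kN.
A_CD = 116 mm².
δ_AB = -25100·860/(399·110000) = -0.4918 mm
δ_BC = -33900·702/(136·111000) = -1.576 mm
δ_CD = -33900·499/(116·112000) = -1.302 mm
δ = Σδ_i = -3.37 mm.

-3.37 mm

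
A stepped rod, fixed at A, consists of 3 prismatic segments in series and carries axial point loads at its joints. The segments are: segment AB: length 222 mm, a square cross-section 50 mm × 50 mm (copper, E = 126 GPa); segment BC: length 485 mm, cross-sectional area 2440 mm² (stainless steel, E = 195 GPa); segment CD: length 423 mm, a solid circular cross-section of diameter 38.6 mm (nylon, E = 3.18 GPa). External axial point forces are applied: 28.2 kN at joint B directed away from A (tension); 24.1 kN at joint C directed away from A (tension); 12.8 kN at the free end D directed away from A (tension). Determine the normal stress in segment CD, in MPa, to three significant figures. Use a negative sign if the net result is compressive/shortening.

10.9 MPa

Internal axial forces (sectioning from the free end, tension +): N_CD = 12.8 kN, N_BC = 36.9 kN, N_AB = 65.1 kN.
A_CD = 1170 mm².
σ_CD = N_CD/A_CD = 12800/1170 = 10.94 MPa.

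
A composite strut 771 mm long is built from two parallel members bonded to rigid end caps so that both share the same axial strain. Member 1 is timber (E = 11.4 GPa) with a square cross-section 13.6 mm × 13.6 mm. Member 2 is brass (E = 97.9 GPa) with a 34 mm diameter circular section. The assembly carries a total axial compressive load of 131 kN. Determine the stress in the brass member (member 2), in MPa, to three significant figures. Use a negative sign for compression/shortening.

A_1 = 185 mm².
A_2 = 907.9 mm².
Equal strain + equilibrium ⇒ each member carries load in proportion to AE: A₁E₁ = 2109000 N, A₂E₂ = 88890000 N, ΣAE = 90990000 N.
σ₂ = P·E₂/ΣAE = -131000·97900/90990000 = -140.9 MPa.

-141 MPa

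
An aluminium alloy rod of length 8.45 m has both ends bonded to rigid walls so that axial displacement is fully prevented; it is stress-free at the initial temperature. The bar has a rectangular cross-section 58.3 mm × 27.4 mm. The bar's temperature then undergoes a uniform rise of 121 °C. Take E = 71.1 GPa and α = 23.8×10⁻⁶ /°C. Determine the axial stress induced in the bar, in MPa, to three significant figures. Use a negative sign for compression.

-205 MPa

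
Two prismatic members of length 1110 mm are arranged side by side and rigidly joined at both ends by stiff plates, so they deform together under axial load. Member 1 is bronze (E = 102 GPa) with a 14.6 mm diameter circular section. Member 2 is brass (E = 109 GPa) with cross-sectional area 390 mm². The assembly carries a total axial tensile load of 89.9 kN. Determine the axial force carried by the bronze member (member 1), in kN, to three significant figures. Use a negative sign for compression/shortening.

A_1 = 167.4 mm².
Equal strain + equilibrium ⇒ each member carries load in proportion to AE: A₁E₁ = 17080000 N, A₂E₂ = 42510000 N, ΣAE = 59590000 N.
F₁ = P·A₁E₁/ΣAE = 89900·17080000/59590000 = 25760 N.

25.8 kN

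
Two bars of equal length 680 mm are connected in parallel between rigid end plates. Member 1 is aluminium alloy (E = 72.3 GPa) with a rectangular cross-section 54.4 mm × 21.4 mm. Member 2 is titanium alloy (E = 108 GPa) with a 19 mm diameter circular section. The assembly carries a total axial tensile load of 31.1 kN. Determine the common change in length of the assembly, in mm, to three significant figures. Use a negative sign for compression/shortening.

A_1 = 1164 mm².
A_2 = 283.5 mm².
Equal strain + equilibrium ⇒ each member carries load in proportion to AE: A₁E₁ = 84170000 N, A₂E₂ = 30620000 N, ΣAE = 114800000 N.
δ = PL/ΣAE = 31100·680/114800000 = 0.1842 mm.

0.184 mm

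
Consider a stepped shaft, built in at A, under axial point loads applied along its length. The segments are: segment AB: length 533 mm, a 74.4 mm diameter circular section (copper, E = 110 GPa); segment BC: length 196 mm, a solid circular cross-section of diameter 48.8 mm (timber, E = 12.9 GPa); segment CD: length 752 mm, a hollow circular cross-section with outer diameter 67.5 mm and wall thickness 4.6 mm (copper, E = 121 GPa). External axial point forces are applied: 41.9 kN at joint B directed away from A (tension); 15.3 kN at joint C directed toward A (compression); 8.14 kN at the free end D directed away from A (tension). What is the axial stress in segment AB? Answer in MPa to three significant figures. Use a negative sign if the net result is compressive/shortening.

Internal axial forces (sectioning from the free end, tension +): N_CD = 8.14 kN, N_BC = -7.16 kN, N_AB = 34.74 kN.
A_AB = 4347 mm².
σ_AB = N_AB/A_AB = 34740/4347 = 7.991 MPa.

7.99 MPa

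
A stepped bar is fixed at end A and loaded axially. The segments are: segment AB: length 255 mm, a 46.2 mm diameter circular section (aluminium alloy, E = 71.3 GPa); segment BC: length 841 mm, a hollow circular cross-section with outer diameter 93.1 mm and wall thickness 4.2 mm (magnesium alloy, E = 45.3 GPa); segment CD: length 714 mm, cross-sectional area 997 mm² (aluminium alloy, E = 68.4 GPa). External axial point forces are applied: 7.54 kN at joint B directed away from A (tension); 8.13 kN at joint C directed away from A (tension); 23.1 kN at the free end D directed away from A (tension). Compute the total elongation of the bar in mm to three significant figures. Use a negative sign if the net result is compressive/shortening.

0.819 mm

Internal axial forces (sectioning from the free end, tension +): N_CD = 23.1 kN, N_BC = 31.23 kN, N_AB = 38.77 kN.
A_AB = 1676 mm².
A_BC = 1173 mm².
δ_AB = 38770·255/(1676·71300) = 0.08271 mm
δ_BC = 31230·841/(1173·45300) = 0.4943 mm
δ_CD = 23100·714/(997·68400) = 0.2419 mm
δ = Σδ_i = 0.8188 mm.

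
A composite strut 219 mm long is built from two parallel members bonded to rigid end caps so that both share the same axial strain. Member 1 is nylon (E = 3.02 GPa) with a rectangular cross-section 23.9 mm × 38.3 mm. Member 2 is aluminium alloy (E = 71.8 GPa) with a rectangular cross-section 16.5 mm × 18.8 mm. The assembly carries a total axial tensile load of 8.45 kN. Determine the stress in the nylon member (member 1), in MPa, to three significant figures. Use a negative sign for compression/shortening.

A_1 = 915.4 mm².
A_2 = 310.2 mm².
Equal strain + equilibrium ⇒ each member carries load in proportion to AE: A₁E₁ = 2764000 N, A₂E₂ = 22270000 N, ΣAE = 25040000 N.
σ₁ = P·E₁/ΣAE = 8450·3020/25040000 = 1.019 MPa.

1.02 MPa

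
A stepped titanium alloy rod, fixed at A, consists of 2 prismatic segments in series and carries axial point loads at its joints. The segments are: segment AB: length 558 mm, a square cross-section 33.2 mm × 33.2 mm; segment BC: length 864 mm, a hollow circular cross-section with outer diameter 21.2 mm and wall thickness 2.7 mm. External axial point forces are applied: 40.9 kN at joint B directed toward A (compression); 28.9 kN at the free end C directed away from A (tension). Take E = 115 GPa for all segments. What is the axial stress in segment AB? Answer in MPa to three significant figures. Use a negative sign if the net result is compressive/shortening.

-10.9 MPa

Internal axial forces (sectioning from the free end, tension +): N_BC = 28.9 kN, N_AB = -12 kN.
A_AB = 1102 mm².
σ_AB = N_AB/A_AB = -12000/1102 = -10.89 MPa.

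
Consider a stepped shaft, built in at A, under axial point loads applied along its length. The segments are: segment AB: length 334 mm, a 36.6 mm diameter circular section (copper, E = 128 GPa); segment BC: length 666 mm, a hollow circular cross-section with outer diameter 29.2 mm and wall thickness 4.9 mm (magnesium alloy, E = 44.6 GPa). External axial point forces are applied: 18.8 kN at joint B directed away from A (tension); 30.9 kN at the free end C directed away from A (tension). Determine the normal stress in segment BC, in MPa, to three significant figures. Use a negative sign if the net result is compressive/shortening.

82.6 MPa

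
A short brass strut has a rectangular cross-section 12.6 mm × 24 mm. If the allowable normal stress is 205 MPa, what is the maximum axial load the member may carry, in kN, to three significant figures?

62.0 kN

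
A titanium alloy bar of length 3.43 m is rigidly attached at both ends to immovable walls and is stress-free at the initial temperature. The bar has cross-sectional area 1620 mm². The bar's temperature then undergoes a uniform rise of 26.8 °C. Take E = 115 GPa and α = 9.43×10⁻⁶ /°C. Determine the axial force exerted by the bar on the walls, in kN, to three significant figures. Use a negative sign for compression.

-47.1 kN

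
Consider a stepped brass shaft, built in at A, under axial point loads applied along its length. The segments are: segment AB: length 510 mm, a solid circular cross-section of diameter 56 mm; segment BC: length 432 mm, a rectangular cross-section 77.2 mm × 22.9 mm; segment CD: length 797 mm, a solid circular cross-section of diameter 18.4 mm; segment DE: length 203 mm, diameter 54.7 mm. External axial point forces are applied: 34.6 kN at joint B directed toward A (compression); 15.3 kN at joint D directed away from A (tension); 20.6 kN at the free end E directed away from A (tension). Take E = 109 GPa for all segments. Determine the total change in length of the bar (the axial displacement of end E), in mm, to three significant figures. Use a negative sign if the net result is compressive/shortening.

1.09 mm

Internal axial forces (sectioning from the free end, tension +): N_DE = 20.6 kN, N_CD = 35.9 kN, N_BC = 35.9 kN, N_AB = 1.3 kN.
A_AB = 2463 mm².
A_BC = 1768 mm².
A_CD = 265.9 mm².
A_DE = 2350 mm².
δ_AB = 1300·510/(2463·109000) = 0.00247 mm
δ_BC = 35900·432/(1768·109000) = 0.08048 mm
δ_CD = 35900·797/(265.9·109000) = 0.9872 mm
δ_DE = 20600·203/(2350·109000) = 0.01633 mm
δ = Σδ_i = 1.086 mm.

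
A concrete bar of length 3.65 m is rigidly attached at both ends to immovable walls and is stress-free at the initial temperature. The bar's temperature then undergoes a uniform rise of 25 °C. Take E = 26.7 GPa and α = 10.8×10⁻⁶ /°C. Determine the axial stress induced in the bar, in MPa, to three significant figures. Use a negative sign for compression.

Free thermal expansion αLΔT = 10.8e-6 · 3650 · 25 = 0.9855 mm.
The walls impose strain ε = −(0.9855)/3650 = -2.7000e-04; σ = Eε = 26700 · -2.7000e-04 = -7.209 MPa.

-7.21 MPa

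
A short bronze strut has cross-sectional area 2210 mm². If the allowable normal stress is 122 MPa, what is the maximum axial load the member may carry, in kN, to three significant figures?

270 kN

P_max = σ_allow · A = 122 · 2210 = 269600 N = 269.6 kN.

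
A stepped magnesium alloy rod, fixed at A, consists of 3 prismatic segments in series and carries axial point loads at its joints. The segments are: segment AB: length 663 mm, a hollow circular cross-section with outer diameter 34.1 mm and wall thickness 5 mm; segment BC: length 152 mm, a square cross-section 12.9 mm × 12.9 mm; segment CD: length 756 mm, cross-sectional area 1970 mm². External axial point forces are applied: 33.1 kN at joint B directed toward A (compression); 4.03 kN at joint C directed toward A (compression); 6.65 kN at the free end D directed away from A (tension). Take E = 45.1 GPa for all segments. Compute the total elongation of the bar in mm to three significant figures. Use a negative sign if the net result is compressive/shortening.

Internal axial forces (sectioning from the free end, tension +): N_CD = 6.65 kN, N_BC = 2.62 kN, N_AB = -30.48 kN.
A_AB = 457.1 mm².
A_BC = 166.4 mm².
δ_AB = -30480·663/(457.1·45100) = -0.9803 mm
δ_BC = 2620·152/(166.4·45100) = 0.05306 mm
δ_CD = 6650·756/(1970·45100) = 0.05658 mm
δ = Σδ_i = -0.8706 mm.

-0.871 mm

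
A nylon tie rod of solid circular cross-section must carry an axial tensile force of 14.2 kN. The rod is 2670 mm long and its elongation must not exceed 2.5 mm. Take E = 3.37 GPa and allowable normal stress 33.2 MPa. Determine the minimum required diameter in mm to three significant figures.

75.7 mm

Required area A ≥ P/σ_allow = 14200/33.2 = 427.7 mm².
For a solid circular section, d ≥ √(4A/π) = 23.34 mm.
Elongation limit: A ≥ PL/(Eδ_allow) = 14200·2670/(3370·2.5) = 4500 mm² ⇒ d ≥ 75.7 mm.
The elongation limit governs.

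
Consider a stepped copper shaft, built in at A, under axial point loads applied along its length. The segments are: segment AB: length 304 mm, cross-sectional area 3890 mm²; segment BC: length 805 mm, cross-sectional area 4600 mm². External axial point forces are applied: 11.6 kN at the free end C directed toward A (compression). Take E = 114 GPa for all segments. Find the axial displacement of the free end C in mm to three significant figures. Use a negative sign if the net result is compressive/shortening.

-0.0258 mm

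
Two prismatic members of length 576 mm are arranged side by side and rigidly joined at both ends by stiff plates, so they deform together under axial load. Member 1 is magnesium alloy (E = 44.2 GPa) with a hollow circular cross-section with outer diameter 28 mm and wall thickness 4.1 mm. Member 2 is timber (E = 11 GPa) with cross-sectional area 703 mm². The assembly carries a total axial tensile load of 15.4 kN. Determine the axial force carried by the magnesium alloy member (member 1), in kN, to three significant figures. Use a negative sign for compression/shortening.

9.82 kN

A_1 = 307.8 mm².
Equal strain + equilibrium ⇒ each member carries load in proportion to AE: A₁E₁ = 13610000 N, A₂E₂ = 7733000 N, ΣAE = 21340000 N.
F₁ = P·A₁E₁/ΣAE = 15400·13610000/21340000 = 9819 N.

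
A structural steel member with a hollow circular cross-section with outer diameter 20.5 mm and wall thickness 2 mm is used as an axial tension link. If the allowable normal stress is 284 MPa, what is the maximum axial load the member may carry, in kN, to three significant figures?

33.0 kN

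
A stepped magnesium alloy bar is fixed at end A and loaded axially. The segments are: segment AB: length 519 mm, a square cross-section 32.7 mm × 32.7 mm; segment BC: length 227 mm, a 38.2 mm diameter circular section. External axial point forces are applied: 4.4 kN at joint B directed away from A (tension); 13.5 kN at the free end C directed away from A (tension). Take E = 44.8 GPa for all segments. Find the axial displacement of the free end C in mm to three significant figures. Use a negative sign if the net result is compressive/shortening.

0.254 mm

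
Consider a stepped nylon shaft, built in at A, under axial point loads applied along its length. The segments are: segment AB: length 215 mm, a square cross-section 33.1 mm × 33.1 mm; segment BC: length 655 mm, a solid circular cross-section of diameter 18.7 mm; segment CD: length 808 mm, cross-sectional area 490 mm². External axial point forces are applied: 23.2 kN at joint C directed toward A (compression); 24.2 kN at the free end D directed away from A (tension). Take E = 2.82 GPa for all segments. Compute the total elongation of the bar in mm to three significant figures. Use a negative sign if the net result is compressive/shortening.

15.1 mm

Internal axial forces (sectioning from the free end, tension +): N_CD = 24.2 kN, N_BC = 1 kN, N_AB = 1 kN.
A_AB = 1096 mm².
A_BC = 274.6 mm².
δ_AB = 1000·215/(1096·2820) = 0.06959 mm
δ_BC = 1000·655/(274.6·2820) = 0.8457 mm
δ_CD = 24200·808/(490·2820) = 14.15 mm
δ = Σδ_i = 15.07 mm.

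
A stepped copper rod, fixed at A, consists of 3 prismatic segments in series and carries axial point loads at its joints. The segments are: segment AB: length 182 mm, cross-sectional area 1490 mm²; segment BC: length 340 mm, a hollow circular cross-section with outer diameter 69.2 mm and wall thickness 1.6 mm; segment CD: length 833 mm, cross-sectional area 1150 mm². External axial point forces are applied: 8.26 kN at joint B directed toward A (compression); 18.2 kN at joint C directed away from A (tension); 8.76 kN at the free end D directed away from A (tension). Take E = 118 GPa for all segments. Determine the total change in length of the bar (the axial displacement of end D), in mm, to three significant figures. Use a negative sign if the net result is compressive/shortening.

Internal axial forces (sectioning from the free end, tension +): N_CD = 8.76 kN, N_BC = 26.96 kN, N_AB = 18.7 kN.
A_BC = 339.8 mm².
δ_AB = 18700·182/(1490·118000) = 0.01936 mm
δ_BC = 26960·340/(339.8·118000) = 0.2286 mm
δ_CD = 8760·833/(1150·118000) = 0.05377 mm
δ = Σδ_i = 0.3017 mm.

0.302 mm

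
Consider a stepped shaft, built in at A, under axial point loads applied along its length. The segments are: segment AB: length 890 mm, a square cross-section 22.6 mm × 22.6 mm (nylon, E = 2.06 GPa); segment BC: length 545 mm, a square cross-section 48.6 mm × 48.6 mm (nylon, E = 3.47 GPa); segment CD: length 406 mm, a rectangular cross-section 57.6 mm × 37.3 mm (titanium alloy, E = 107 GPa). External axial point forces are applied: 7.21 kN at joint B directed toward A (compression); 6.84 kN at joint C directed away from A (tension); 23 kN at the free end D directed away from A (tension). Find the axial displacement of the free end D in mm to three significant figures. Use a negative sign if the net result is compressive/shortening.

21.2 mm

Internal axial forces (sectioning from the free end, tension +): N_CD = 23 kN, N_BC = 29.84 kN, N_AB = 22.63 kN.
A_AB = 510.8 mm².
A_BC = 2362 mm².
A_CD = 2148 mm².
δ_AB = 22630·890/(510.8·2060) = 19.14 mm
δ_BC = 29840·545/(2362·3470) = 1.984 mm
δ_CD = 23000·406/(2148·107000) = 0.04062 mm
δ = Σδ_i = 21.17 mm.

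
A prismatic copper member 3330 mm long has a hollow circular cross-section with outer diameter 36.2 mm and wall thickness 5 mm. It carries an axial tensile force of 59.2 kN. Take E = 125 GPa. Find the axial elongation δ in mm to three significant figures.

3.22 mm

A = 490.1 mm².
δ_mech = NL/(AE) = 59200·3330/(490.1·125000) = 3.218 mm.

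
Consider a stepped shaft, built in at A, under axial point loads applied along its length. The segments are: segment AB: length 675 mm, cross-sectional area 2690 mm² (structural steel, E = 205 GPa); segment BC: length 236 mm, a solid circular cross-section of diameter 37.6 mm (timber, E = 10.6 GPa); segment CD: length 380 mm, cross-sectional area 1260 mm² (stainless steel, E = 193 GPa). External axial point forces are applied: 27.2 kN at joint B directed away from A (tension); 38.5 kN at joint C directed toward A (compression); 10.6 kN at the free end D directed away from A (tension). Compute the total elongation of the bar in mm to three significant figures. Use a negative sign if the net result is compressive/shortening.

Internal axial forces (sectioning from the free end, tension +): N_CD = 10.6 kN, N_BC = -27.9 kN, N_AB = -0.7 kN.
A_BC = 1110 mm².
δ_AB = -700·675/(2690·205000) = -0.0008568 mm
δ_BC = -27900·236/(1110·10600) = -0.5594 mm
δ_CD = 10600·380/(1260·193000) = 0.01656 mm
δ = Σδ_i = -0.5437 mm.

-0.544 mm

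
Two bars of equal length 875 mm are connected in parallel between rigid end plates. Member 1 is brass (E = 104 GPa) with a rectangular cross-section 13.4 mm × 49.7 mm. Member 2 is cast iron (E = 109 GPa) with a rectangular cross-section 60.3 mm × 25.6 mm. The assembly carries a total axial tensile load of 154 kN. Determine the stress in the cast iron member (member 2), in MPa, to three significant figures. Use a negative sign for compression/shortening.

A_1 = 666 mm².
A_2 = 1544 mm².
Equal strain + equilibrium ⇒ each member carries load in proportion to AE: A₁E₁ = 69260000 N, A₂E₂ = 168300000 N, ΣAE = 237500000 N.
σ₂ = P·E₂/ΣAE = 154000·109000/237500000 = 70.67 MPa.

70.7 MPa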